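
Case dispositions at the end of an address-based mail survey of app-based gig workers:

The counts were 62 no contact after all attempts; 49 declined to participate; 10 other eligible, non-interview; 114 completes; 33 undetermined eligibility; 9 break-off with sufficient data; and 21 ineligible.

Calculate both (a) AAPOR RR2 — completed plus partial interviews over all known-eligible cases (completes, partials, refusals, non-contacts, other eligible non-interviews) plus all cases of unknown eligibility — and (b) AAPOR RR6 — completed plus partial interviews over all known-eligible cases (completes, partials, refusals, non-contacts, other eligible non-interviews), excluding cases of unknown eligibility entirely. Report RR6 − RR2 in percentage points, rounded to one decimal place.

6.0

Num = 114 + 9 = 123
Denom = 114 + 9 + 49 + 62 + 10 + 33 = 277
RR2 = 123 / 277 = 0.4440
Denom = 114 + 9 + 49 + 62 + 10 = 244
RR6 = 123 / 244 = 0.5041
Difference = 50.41 − 44.40 = 6.01 percentage points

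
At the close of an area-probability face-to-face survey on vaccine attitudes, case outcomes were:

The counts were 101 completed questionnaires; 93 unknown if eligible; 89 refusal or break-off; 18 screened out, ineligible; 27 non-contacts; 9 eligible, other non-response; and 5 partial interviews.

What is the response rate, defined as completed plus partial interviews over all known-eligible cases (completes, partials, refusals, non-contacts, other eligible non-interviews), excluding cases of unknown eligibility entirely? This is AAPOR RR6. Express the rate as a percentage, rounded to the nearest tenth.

Numerator = 101 + 5 = 106
Denom = 101 + 5 + 89 + 27 + 9 = 231
RR6 = 106 / 231 = 0.4589

45.9%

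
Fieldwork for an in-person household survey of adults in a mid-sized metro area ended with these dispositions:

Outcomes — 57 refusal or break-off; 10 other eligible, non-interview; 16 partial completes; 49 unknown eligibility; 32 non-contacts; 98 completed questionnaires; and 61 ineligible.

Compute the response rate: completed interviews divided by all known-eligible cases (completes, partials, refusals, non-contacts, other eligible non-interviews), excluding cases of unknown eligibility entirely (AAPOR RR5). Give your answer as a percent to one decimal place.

46.0%

Top = 98
Denominator = 98 + 16 + 57 + 32 + 10 = 213
RR5 = 98 / 213 = 0.4601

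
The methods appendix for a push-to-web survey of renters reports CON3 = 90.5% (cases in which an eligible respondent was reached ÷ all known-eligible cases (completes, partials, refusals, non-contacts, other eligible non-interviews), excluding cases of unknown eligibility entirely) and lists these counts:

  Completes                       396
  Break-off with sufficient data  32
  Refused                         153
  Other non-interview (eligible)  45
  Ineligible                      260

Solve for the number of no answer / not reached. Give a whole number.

Num → 396 + 32 + 153 + 45 = 626
CON3 = 626 / D = 0.905
D = 626 / 0.905 = 691.7
Remaining denominator categories sum to 626
no answer / not reached = 691.7 − 626 ≈ 66

66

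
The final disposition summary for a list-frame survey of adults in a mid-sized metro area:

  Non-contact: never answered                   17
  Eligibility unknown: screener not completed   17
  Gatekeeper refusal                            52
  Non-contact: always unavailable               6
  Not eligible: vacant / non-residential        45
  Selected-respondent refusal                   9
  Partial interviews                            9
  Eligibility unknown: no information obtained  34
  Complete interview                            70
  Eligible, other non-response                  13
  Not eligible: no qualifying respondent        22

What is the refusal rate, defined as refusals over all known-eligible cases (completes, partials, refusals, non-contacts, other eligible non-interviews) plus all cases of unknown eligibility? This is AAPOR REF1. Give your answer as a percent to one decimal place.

Refusals = 52 + 9 = 61
Non-contacts = 17 + 6 = 23
Unknown eligibility = 17 + 34 = 51
Ineligible = 22 + 45 = 67
Top: 61
Base: 70 + 9 + 61 + 23 + 13 + 51 = 227
REF1 = 61 / 227 = 0.2687

26.9%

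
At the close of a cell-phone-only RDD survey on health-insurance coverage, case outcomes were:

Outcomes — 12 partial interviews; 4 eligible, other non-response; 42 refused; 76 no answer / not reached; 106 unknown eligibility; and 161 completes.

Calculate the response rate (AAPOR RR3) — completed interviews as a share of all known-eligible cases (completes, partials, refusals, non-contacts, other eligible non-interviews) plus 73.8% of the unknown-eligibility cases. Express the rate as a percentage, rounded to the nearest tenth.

43.1%

Num: 161
Determined eligible: 161 + 12 + 42 + 76 + 4 = 295
e × U: 0.7380 × 106 = 78.23
Base: 295 + 78.23 = 373.23
RR3 = 161 / 373.23 = 0.4314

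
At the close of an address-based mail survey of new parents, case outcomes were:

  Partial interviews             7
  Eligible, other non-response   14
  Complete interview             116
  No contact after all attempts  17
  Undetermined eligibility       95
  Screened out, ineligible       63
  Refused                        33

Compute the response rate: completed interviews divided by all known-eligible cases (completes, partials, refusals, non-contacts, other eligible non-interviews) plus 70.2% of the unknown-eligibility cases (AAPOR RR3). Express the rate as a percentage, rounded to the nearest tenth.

45.7%

Top → 116
Determined eligible → 116 + 7 + 33 + 17 + 14 = 187
Estimated eligible among unknowns → 0.7020 × 95 = 66.69
Base → 187 + 66.69 = 253.69
RR3 = 116 / 253.69 = 0.4573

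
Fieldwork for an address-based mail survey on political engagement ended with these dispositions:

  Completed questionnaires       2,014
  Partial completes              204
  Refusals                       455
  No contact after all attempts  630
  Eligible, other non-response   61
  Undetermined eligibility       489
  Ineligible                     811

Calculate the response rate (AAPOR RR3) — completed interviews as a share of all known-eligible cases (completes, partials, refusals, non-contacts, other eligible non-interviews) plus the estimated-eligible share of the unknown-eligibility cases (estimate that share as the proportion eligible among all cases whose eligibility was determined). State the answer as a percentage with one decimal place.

53.6%

Num = 2014
Determined eligible = 2014 + 204 + 455 + 630 + 61 = 3364
e = 3364 / (3364 + 811) = 3364 / 4175 = 0.8057
e × U = 0.8057 × 489 = 393.99
Denom = 3364 + 393.99 = 3757.99
RR3 = 2014 / 3757.99 = 0.5359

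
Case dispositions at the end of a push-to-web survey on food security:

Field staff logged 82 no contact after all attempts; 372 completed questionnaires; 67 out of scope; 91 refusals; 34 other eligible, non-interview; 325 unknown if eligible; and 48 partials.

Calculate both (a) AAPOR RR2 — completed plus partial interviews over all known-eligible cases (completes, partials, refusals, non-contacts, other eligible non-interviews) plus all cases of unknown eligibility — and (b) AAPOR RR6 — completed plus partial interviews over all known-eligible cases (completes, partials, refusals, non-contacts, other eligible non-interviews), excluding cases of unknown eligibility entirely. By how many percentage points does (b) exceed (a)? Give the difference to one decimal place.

Num: 372 + 48 = 420
Base: 372 + 48 + 91 + 82 + 34 + 325 = 952
RR2 = 420 / 952 = 0.4412
Base: 372 + 48 + 91 + 82 + 34 = 627
RR6 = 420 / 627 = 0.6699
Difference = 66.99 − 44.12 = 22.87 percentage points

22.9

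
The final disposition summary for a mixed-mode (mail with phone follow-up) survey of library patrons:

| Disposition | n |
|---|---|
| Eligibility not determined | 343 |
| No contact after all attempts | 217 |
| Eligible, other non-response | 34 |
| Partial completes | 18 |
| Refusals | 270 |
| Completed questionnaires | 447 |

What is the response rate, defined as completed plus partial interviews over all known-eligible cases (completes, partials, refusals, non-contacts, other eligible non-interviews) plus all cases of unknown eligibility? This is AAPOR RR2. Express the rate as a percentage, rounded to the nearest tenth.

35.0%

Top → 447 + 18 = 465
Base → 447 + 18 + 270 + 217 + 34 + 343 = 1329
RR2 = 465 / 1329 = 0.3499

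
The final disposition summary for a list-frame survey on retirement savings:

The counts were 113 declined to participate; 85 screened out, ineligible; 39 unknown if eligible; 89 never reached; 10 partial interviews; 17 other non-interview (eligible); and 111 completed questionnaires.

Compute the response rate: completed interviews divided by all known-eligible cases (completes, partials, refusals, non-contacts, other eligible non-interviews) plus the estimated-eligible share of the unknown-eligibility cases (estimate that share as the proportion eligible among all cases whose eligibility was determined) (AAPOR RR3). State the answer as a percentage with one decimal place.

29.9%

Num → 111
Determined eligible → 111 + 10 + 113 + 89 + 17 = 340
e = 340 / (340 + 85) = 340 / 425 = 0.8000
Eligible share of unknowns → 0.8000 × 39 = 31.20
Denominator → 340 + 31.20 = 371.20
RR3 = 111 / 371.20 = 0.2990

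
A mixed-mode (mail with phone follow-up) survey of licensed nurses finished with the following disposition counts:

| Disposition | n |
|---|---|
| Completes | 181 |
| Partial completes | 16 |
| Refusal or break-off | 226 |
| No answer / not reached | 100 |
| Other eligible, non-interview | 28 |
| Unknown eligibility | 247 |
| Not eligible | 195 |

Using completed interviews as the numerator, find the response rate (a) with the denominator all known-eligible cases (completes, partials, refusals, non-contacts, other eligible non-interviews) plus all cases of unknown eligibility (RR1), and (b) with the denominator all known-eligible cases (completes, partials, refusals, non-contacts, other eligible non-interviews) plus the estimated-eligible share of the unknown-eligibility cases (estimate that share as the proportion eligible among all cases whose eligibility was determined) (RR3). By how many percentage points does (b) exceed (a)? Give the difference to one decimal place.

Num: 181
Base: 181 + 16 + 226 + 100 + 28 + 247 = 798
RR1 = 181 / 798 = 0.2268
Determined eligible: 181 + 16 + 226 + 100 + 28 = 551
e = 551 / (551 + 195) = 551 / 746 = 0.7386
Eligible share of unknowns: 0.7386 × 247 = 182.43
Base: 551 + 182.43 = 733.43
RR3 = 181 / 733.43 = 0.2468
Difference = 24.68 − 22.68 = 2.00 percentage points

2.0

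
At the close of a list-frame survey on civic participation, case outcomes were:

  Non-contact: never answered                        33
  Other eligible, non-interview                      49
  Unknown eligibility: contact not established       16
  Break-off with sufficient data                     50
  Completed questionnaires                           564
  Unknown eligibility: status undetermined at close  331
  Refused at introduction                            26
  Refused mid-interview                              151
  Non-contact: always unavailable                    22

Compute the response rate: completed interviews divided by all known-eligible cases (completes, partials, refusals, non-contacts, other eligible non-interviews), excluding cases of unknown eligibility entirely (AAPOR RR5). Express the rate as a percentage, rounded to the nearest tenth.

Refusals = 26 + 151 = 177
Non-contacts = 33 + 22 = 55
Eligibility not determined = 16 + 331 = 347
Numerator: 564
Base: 564 + 50 + 177 + 55 + 49 = 895
RR5 = 564 / 895 = 0.6302

63.0%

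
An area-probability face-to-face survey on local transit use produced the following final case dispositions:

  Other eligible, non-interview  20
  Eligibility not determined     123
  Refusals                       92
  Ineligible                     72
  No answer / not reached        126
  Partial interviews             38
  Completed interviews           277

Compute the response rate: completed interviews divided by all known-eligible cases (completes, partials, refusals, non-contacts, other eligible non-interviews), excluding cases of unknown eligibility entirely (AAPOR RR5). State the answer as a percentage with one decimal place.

50.1%

Num → 277
Denom → 277 + 38 + 92 + 126 + 20 = 553
RR5 = 277 / 553 = 0.5009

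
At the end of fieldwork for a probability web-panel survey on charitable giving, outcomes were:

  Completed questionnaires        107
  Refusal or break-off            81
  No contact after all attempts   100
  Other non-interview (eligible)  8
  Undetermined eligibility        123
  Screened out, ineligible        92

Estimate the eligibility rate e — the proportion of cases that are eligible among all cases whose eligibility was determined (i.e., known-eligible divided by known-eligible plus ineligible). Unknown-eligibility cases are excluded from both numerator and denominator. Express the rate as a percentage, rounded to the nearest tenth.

76.3%

Determined eligible = 107 + 81 + 100 + 8 = 296
e = 296 / (296 + 92) = 296 / 388 = 0.7629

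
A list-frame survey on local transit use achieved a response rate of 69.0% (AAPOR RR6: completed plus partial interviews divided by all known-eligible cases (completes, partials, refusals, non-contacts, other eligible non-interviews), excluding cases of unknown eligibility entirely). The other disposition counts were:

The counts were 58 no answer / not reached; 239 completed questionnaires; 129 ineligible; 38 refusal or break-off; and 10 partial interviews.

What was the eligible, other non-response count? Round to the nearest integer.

Top = 239 + 10 = 249
RR6 = 249 / D = 0.690
D = 249 / 0.690 = 360.9
Other denominator terms total 345
eligible, other non-response = 360.9 − 345 ≈ 16

16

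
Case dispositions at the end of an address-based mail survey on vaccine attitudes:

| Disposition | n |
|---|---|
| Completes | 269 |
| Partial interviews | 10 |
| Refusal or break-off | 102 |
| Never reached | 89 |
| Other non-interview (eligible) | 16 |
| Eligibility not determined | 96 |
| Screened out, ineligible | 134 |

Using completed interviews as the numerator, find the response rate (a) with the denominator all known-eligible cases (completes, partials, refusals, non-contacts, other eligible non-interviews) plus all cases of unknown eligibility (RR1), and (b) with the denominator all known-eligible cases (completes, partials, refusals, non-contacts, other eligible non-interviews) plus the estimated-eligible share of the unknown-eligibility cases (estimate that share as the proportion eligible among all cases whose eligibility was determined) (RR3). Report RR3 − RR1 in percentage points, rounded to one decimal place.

1.7

Top = 269
Base = 269 + 10 + 102 + 89 + 16 + 96 = 582
RR1 = 269 / 582 = 0.4622
Eligible (known) = 269 + 10 + 102 + 89 + 16 = 486
e = 486 / (486 + 134) = 486 / 620 = 0.7839
Estimated eligible among unknowns = 0.7839 × 96 = 75.25
Base = 486 + 75.25 = 561.25
RR3 = 269 / 561.25 = 0.4793
Difference = 47.93 − 46.22 = 1.71 percentage points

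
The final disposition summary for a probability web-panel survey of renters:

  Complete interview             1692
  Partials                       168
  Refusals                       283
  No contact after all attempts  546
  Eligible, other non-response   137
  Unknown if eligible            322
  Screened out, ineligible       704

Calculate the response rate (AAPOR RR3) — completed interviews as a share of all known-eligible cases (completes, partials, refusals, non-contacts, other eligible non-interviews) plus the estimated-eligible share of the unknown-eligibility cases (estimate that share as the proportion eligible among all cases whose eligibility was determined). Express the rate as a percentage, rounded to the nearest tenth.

Top: 1692
Eligible (known): 1692 + 168 + 283 + 546 + 137 = 2826
e = 2826 / (2826 + 704) = 2826 / 3530 = 0.8006
Estimated eligible among unknowns: 0.8006 × 322 = 257.79
Denominator: 2826 + 257.79 = 3083.79
RR3 = 1692 / 3083.79 = 0.5487

54.9%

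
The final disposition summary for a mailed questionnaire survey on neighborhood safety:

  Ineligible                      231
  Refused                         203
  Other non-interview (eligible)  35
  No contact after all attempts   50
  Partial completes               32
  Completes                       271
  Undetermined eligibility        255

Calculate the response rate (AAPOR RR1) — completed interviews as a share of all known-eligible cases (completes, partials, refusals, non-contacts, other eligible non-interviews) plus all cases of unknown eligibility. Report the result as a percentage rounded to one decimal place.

Num: 271
Denominator: 271 + 32 + 203 + 50 + 35 + 255 = 846
RR1 = 271 / 846 = 0.3203

32.0%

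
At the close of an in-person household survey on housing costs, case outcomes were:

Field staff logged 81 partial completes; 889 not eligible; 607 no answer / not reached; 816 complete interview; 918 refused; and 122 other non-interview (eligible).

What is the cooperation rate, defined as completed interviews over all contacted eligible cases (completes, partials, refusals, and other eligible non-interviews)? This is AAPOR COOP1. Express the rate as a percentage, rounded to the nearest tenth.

42.1%

Numerator: 816
Base: 816 + 81 + 918 + 122 = 1937
COOP1 = 816 / 1937 = 0.4213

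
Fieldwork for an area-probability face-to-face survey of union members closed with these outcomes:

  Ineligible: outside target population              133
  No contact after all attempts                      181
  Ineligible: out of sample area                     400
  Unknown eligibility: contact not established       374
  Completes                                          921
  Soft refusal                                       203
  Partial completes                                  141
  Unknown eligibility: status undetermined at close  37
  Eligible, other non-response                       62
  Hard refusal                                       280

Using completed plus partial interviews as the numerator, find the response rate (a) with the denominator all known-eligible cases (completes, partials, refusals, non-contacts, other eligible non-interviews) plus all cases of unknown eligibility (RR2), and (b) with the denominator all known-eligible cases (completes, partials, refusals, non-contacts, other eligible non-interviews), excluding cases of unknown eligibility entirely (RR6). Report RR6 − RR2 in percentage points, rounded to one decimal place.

Declined to participate = 280 + 203 = 483
Unknown eligibility = 374 + 37 = 411
Not eligible = 133 + 400 = 533
Num → 921 + 141 = 1062
Denom → 921 + 141 + 483 + 181 + 62 + 411 = 2199
RR2 = 1062 / 2199 = 0.4829
Denom → 921 + 141 + 483 + 181 + 62 = 1788
RR6 = 1062 / 1788 = 0.5940
Difference = 59.40 − 48.29 = 11.11 percentage points

11.1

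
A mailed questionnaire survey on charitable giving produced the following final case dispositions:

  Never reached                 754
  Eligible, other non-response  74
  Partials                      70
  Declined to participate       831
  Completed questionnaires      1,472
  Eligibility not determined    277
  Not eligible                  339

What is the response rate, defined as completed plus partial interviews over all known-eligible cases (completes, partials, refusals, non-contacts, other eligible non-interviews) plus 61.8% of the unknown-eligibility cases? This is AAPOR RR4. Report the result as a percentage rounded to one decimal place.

45.7%

Top: 1472 + 70 = 1542
Known eligible: 1472 + 70 + 831 + 754 + 74 = 3201
Eligible share of unknowns: 0.6180 × 277 = 171.19
Base: 3201 + 171.19 = 3372.19
RR4 = 1542 / 3372.19 = 0.4573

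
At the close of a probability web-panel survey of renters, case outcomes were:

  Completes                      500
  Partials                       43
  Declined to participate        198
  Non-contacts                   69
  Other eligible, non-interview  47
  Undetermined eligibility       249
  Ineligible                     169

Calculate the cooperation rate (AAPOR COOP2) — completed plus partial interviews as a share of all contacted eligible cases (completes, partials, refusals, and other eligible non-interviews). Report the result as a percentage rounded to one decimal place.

68.9%

Num = 500 + 43 = 543
Denominator = 500 + 43 + 198 + 47 = 788
COOP2 = 543 / 788 = 0.6891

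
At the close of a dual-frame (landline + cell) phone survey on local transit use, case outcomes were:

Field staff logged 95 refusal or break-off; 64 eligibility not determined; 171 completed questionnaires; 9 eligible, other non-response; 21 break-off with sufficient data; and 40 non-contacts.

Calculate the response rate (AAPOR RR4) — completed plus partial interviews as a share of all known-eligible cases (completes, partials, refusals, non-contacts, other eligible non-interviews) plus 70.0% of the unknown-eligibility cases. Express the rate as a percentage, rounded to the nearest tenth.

Numerator = 171 + 21 = 192
Known eligible = 171 + 21 + 95 + 40 + 9 = 336
Estimated eligible among unknowns = 0.7000 × 64 = 44.80
Denominator = 336 + 44.80 = 380.80
RR4 = 192 / 380.80 = 0.5042

50.4%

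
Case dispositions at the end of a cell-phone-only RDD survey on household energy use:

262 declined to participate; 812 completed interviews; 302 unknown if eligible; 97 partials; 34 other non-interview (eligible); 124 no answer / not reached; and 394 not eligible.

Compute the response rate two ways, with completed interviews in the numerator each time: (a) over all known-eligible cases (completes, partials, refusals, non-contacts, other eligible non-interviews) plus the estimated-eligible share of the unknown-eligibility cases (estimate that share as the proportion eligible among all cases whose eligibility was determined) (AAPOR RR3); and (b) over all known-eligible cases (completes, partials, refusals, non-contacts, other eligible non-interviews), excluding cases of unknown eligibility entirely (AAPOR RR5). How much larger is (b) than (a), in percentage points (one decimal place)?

9.1

Top → 812
Known eligible → 812 + 97 + 262 + 124 + 34 = 1329
e = 1329 / (1329 + 394) = 1329 / 1723 = 0.7713
Estimated eligible among unknowns → 0.7713 × 302 = 232.93
Denominator → 1329 + 232.93 = 1561.93
RR3 = 812 / 1561.93 = 0.5199
Denominator → 812 + 97 + 262 + 124 + 34 = 1329
RR5 = 812 / 1329 = 0.6110
Difference = 61.10 − 51.99 = 9.11 percentage points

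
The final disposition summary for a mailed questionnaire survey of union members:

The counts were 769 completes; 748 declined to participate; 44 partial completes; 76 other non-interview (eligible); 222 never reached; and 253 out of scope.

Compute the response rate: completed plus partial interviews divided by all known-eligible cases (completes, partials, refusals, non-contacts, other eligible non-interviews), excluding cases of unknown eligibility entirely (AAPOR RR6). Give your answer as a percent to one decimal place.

Num → 769 + 44 = 813
Denom → 769 + 44 + 748 + 222 + 76 = 1859
RR6 = 813 / 1859 = 0.4373

43.7%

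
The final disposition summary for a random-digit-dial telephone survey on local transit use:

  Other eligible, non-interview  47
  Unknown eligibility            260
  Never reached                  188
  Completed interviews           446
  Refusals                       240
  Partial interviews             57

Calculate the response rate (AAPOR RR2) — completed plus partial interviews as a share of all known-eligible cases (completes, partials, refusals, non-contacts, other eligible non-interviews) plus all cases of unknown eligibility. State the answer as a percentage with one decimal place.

Num → 446 + 57 = 503
Base → 446 + 57 + 240 + 188 + 47 + 260 = 1238
RR2 = 503 / 1238 = 0.4063

40.6%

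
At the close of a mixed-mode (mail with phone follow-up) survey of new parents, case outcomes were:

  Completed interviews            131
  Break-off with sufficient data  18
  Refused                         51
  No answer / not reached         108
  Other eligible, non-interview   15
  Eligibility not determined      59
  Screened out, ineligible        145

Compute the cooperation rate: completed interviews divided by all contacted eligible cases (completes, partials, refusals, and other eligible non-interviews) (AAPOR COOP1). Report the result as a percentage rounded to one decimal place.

60.9%

Num = 131
Denom = 131 + 18 + 51 + 15 = 215
COOP1 = 131 / 215 = 0.6093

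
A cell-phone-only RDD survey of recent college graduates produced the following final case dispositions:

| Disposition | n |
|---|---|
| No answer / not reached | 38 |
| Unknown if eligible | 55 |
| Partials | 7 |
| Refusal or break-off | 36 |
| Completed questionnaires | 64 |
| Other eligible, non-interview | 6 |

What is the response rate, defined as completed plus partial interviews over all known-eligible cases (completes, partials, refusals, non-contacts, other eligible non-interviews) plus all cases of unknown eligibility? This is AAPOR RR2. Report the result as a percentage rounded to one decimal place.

34.5%

Numerator: 64 + 7 = 71
Denominator: 64 + 7 + 36 + 38 + 6 + 55 = 206
RR2 = 71 / 206 = 0.3447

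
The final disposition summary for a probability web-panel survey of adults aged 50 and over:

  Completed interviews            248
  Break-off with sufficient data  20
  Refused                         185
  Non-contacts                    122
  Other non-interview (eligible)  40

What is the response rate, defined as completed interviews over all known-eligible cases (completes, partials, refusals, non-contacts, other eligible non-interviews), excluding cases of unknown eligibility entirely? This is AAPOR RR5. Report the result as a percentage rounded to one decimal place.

40.3%

Num = 248
Denom = 248 + 20 + 185 + 122 + 40 = 615
RR5 = 248 / 615 = 0.4033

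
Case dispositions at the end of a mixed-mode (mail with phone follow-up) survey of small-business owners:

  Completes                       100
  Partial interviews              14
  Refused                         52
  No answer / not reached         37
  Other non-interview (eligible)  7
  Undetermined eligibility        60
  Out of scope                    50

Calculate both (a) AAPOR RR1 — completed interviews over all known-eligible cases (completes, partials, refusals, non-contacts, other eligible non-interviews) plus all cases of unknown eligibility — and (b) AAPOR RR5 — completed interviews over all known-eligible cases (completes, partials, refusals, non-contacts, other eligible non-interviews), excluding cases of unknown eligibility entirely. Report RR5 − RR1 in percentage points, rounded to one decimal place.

10.6

Num → 100
Denom → 100 + 14 + 52 + 37 + 7 + 60 = 270
RR1 = 100 / 270 = 0.3704
Denom → 100 + 14 + 52 + 37 + 7 = 210
RR5 = 100 / 210 = 0.4762
Difference = 47.62 − 37.04 = 10.58 percentage points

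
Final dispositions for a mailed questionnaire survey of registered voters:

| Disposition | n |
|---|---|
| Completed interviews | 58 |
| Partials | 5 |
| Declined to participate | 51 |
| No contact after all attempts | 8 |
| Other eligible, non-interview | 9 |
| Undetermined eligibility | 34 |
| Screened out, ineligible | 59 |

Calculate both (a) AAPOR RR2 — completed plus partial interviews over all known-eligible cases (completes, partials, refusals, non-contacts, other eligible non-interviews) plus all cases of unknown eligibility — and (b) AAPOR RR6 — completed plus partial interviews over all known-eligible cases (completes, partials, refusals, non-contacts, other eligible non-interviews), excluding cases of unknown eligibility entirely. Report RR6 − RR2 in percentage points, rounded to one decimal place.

Top → 58 + 5 = 63
Base → 58 + 5 + 51 + 8 + 9 + 34 = 165
RR2 = 63 / 165 = 0.3818
Base → 58 + 5 + 51 + 8 + 9 = 131
RR6 = 63 / 131 = 0.4809
Difference = 48.09 − 38.18 = 9.91 percentage points

9.9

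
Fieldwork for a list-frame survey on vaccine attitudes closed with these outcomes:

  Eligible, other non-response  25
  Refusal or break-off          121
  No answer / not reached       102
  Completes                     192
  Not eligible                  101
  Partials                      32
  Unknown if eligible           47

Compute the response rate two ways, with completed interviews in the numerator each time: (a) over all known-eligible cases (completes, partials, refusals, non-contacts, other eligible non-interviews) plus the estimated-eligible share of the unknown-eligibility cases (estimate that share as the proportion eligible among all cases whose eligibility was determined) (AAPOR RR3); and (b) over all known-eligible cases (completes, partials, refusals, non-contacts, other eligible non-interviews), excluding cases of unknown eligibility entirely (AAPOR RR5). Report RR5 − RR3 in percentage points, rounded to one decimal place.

3.1

Numerator = 192
Known eligible = 192 + 32 + 121 + 102 + 25 = 472
e = 472 / (472 + 101) = 472 / 573 = 0.8237
e × U = 0.8237 × 47 = 38.71
Denominator = 472 + 38.71 = 510.71
RR3 = 192 / 510.71 = 0.3759
Denominator = 192 + 32 + 121 + 102 + 25 = 472
RR5 = 192 / 472 = 0.4068
Difference = 40.68 − 37.59 = 3.09 percentage points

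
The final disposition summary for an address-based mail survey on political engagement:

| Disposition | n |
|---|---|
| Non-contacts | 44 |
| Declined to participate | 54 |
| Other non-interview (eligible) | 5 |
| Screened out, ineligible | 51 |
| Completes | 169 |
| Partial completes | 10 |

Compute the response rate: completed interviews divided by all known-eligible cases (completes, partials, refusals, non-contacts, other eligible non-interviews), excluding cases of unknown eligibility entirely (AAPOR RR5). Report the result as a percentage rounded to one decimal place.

59.9%

Top: 169
Base: 169 + 10 + 54 + 44 + 5 = 282
RR5 = 169 / 282 = 0.5993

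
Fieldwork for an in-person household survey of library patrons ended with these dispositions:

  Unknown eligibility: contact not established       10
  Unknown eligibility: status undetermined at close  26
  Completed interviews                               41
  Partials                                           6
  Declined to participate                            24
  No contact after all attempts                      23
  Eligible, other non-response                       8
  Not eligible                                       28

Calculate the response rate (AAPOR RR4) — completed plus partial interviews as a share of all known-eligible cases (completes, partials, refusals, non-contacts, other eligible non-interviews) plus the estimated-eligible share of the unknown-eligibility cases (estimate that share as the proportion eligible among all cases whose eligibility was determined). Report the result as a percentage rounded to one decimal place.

Unknown eligibility = 10 + 26 = 36
Num = 41 + 6 = 47
Determined eligible = 41 + 6 + 24 + 23 + 8 = 102
e = 102 / (102 + 28) = 102 / 130 = 0.7846
Eligible share of unknowns = 0.7846 × 36 = 28.25
Denominator = 102 + 28.25 = 130.25
RR4 = 47 / 130.25 = 0.3608

36.1%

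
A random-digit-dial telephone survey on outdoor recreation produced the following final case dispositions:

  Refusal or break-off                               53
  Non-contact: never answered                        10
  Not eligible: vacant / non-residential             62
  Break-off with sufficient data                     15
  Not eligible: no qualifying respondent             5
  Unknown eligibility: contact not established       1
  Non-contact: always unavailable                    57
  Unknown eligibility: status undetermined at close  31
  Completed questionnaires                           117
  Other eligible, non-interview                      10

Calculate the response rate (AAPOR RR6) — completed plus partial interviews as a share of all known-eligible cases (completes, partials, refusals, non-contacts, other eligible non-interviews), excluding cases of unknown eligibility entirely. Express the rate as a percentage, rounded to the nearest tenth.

No contact after all attempts = 10 + 57 = 67
Undetermined eligibility = 1 + 31 = 32
Screened out, ineligible = 5 + 62 = 67
Numerator → 117 + 15 = 132
Denom → 117 + 15 + 53 + 67 + 10 = 262
RR6 = 132 / 262 = 0.5038

50.4%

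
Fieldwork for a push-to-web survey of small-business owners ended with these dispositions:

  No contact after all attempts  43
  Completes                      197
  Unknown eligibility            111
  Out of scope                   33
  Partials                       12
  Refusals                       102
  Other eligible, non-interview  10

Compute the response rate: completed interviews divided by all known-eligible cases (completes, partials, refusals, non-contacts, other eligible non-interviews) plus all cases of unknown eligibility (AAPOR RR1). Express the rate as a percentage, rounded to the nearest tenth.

41.5%

Num: 197
Base: 197 + 12 + 102 + 43 + 10 + 111 = 475
RR1 = 197 / 475 = 0.4147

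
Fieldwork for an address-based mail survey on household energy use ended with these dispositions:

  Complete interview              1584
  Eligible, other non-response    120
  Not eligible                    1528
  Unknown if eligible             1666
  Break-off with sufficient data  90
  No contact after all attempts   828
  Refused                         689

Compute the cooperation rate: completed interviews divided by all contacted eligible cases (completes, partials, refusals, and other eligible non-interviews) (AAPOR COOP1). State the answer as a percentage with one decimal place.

Num: 1584
Denominator: 1584 + 90 + 689 + 120 = 2483
COOP1 = 1584 / 2483 = 0.6379

63.8%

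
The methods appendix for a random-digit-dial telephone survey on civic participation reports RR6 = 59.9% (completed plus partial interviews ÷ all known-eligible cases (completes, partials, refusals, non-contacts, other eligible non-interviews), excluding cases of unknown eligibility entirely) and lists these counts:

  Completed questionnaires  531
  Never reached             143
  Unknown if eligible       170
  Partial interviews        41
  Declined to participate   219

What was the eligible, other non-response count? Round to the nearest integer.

21

Top: 531 + 41 = 572
RR6 = 572 / D = 0.599
D = 572 / 0.599 = 954.9
Other denominator terms total 934
eligible, other non-response = 954.9 − 934 ≈ 21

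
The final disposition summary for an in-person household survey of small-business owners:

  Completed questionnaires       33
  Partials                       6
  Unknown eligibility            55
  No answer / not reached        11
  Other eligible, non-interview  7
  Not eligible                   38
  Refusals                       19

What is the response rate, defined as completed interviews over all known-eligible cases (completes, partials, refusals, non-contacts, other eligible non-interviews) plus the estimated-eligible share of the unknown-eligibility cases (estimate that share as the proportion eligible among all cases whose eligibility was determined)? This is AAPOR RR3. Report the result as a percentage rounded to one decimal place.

Top = 33
Determined eligible = 33 + 6 + 19 + 11 + 7 = 76
e = 76 / (76 + 38) = 76 / 114 = 0.6667
Estimated eligible among unknowns = 0.6667 × 55 = 36.67
Denom = 76 + 36.67 = 112.67
RR3 = 33 / 112.67 = 0.2929

29.3%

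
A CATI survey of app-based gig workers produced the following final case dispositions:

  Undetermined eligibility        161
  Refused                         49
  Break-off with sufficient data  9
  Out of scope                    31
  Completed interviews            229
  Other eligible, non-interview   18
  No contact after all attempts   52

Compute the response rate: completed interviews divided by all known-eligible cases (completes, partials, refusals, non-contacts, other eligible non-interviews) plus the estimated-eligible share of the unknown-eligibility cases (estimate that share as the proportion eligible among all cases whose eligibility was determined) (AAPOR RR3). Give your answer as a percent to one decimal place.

45.3%

Numerator = 229
Known eligible = 229 + 9 + 49 + 52 + 18 = 357
e = 357 / (357 + 31) = 357 / 388 = 0.9201
Estimated eligible among unknowns = 0.9201 × 161 = 148.14
Base = 357 + 148.14 = 505.14
RR3 = 229 / 505.14 = 0.4533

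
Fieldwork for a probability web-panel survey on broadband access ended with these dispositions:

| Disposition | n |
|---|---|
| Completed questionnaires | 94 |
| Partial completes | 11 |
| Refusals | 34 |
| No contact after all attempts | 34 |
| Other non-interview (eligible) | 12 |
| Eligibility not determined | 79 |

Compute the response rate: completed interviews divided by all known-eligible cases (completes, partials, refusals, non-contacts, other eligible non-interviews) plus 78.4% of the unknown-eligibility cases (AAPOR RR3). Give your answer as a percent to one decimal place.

38.1%

Numerator = 94
Known eligible = 94 + 11 + 34 + 34 + 12 = 185
Estimated eligible among unknowns = 0.7840 × 79 = 61.94
Denominator = 185 + 61.94 = 246.94
RR3 = 94 / 246.94 = 0.3807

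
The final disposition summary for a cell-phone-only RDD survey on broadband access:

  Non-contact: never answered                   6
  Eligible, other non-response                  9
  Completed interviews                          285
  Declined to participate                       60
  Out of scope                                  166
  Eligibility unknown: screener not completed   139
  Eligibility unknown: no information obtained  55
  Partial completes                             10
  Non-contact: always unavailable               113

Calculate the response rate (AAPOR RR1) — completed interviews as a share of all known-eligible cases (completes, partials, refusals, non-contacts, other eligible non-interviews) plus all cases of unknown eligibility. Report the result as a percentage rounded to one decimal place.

No answer / not reached = 6 + 113 = 119
Unknown if eligible = 139 + 55 = 194
Top = 285
Denominator = 285 + 10 + 60 + 119 + 9 + 194 = 677
RR1 = 285 / 677 = 0.4210

42.1%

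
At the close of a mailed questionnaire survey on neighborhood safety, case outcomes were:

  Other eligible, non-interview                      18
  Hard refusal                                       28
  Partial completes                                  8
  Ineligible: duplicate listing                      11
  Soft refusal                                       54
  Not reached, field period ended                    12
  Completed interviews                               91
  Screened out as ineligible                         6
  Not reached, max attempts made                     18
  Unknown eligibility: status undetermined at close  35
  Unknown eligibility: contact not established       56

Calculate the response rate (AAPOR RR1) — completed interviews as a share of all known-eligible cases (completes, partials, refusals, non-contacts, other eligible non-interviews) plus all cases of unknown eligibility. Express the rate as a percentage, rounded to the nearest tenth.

Refused = 28 + 54 = 82
Never reached = 12 + 18 = 30
Eligibility not determined = 56 + 35 = 91
Not eligible = 6 + 11 = 17
Top → 91
Denom → 91 + 8 + 82 + 30 + 18 + 91 = 320
RR1 = 91 / 320 = 0.2844

28.4%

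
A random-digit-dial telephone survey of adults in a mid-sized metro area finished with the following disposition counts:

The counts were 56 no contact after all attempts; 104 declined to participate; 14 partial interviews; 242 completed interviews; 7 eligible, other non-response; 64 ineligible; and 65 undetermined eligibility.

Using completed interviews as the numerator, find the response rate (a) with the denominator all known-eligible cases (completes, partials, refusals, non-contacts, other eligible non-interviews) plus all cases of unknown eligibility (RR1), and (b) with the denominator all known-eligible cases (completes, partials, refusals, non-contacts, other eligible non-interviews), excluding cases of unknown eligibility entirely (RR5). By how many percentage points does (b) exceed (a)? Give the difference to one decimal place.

Top → 242
Base → 242 + 14 + 104 + 56 + 7 + 65 = 488
RR1 = 242 / 488 = 0.4959
Base → 242 + 14 + 104 + 56 + 7 = 423
RR5 = 242 / 423 = 0.5721
Difference = 57.21 − 49.59 = 7.62 percentage points

7.6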